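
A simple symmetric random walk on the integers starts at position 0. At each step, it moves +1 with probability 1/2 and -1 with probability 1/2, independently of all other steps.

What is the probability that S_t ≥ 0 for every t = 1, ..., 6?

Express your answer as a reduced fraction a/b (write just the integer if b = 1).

Let f(t,s) = #length-t paths at position s with S_1..S_t all ≥ 0.
f(t,s) = f(t-1,s-1) + f(t-1,s+1) for s ≥ 0; f(t,s) = 0 for s < 0.
t=0: f(0,0)=1
t=1: f(1,1)=1
t=2: f(2,0)=1 f(2,2)=1
t=3: f(3,1)=2 f(3,3)=1
t=4: f(4,0)=2 f(4,2)=3 f(4,4)=1
t=5: f(5,1)=5 f(5,3)=4 f(5,5)=1
t=6: f(6,0)=5 f(6,2)=9 f(6,4)=5 f(6,6)=1
Σ_s f(6,s) = 20
P = 20/64 = 5/16

Answer: 5/16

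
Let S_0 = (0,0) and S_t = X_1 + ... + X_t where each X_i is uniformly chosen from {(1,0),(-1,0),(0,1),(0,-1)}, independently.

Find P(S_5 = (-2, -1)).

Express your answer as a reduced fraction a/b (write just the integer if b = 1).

Let h be the number of horizontal steps (so 5-h are vertical). To end at (-2,-1) need (h-2)/2 right-steps and ((5-h)-1)/2 up-steps.
Sum over h with 2 ≤ h ≤ 4, h ≡ 0 (mod 2), 5-h ≡ 1 (mod 2):
h=2: C(5,2)·C(2,0)·C(3,1) = 10·1·3 = 30
h=4: C(5,4)·C(4,1)·C(1,0) = 5·4·1 = 20
Total favorable: 50
Total paths: 4^5 = 1024
P = 50/1024 = 25/512

Answer: 25/512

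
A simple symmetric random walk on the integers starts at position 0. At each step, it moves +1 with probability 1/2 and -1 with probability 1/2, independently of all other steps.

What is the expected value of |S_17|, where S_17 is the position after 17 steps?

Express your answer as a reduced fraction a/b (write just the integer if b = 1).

Answer: 109395/32768

Derivation:
S_17 takes values m ≡ 1 (mod 2) with |m| ≤ 17; P(S_17=m) = C(17,(17+m)/2)/2^17.
Total paths: 2^17 = 131072
Distribution: P(S=-17)=1/131072, P(S=-15)=17/131072, P(S=-13)=136/131072, P(S=-11)=680/131072, P(S=-9)=2380/131072, P(S=-7)=6188/131072, P(S=-5)=12376/131072, P(S=-3)=19448/131072, P(S=-1)=24310/131072, P(S=1)=24310/131072, P(S=3)=19448/131072, P(S=5)=12376/131072, P(S=7)=6188/131072, P(S=9)=2380/131072, P(S=11)=680/131072, P(S=13)=136/131072, P(S=15)=17/131072, P(S=17)=1/131072
E[|S_17|] = Σ_m |m|·P(S_17=m) = 437580/131072 = 109395/32768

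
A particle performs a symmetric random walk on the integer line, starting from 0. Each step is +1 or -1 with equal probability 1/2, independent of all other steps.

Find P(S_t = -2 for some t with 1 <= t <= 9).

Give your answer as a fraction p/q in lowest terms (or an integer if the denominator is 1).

Count via complement. Let g(t,s) = #length-t paths at position s with S_1..S_t all ≠ -2.
g(t,s) = g(t-1,s-1) + g(t-1,s+1) for s ≠ -2; g(t,-2) = 0.
t=0: g(0,0)=1
t=1: g(1,-1)=1 g(1,1)=1
t=2: g(2,0)=2 g(2,2)=1
t=3: g(3,-1)=2 g(3,1)=3 g(3,3)=1
t=4: g(4,0)=5 g(4,2)=4 g(4,4)=1
t=5: g(5,-1)=5 g(5,1)=9 g(5,3)=5 g(5,5)=1
t=6: g(6,0)=14 g(6,2)=14 g(6,4)=6 g(6,6)=1
t=7: g(7,-1)=14 g(7,1)=28 g(7,3)=20 g(7,5)=7 g(7,7)=1
t=8: g(8,0)=42 g(8,2)=48 g(8,4)=27 g(8,6)=8 g(8,8)=1
t=9: g(9,-1)=42 g(9,1)=90 g(9,3)=75 g(9,5)=35 g(9,7)=9 g(9,9)=1
Paths never hitting -2: Σ_s g(9,s) = 252
Paths hitting -2: 2^9 - 252 = 260
P = 260/512 = 65/128

Answer: 65/128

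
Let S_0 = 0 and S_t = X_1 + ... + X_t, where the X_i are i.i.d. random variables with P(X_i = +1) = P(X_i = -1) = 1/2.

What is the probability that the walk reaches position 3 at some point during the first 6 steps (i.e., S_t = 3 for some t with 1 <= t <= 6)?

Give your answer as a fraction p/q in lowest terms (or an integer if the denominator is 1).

Count via complement. Let g(t,s) = #length-t paths at position s with S_1..S_t all ≠ 3.
g(t,s) = g(t-1,s-1) + g(t-1,s+1) for s ≠ 3; g(t,3) = 0.
t=0: g(0,0)=1
t=1: g(1,-1)=1 g(1,1)=1
t=2: g(2,-2)=1 g(2,0)=2 g(2,2)=1
t=3: g(3,-3)=1 g(3,-1)=3 g(3,1)=3
t=4: g(4,-4)=1 g(4,-2)=4 g(4,0)=6 g(4,2)=3
t=5: g(5,-5)=1 g(5,-3)=5 g(5,-1)=10 g(5,1)=9
t=6: g(6,-6)=1 g(6,-4)=6 g(6,-2)=15 g(6,0)=19 g(6,2)=9
Paths never hitting 3: Σ_s g(6,s) = 50
Paths hitting 3: 2^6 - 50 = 14
P = 14/64 = 7/32

Answer: 7/32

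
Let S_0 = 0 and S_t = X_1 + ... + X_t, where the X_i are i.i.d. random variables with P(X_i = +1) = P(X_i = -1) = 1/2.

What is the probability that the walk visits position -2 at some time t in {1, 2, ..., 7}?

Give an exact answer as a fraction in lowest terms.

Count via complement. Let g(t,s) = #length-t paths at position s with S_1..S_t all ≠ -2.
g(t,s) = g(t-1,s-1) + g(t-1,s+1) for s ≠ -2; g(t,-2) = 0.
t=0: g(0,0)=1
t=1: g(1,-1)=1 g(1,1)=1
t=2: g(2,0)=2 g(2,2)=1
t=3: g(3,-1)=2 g(3,1)=3 g(3,3)=1
t=4: g(4,0)=5 g(4,2)=4 g(4,4)=1
t=5: g(5,-1)=5 g(5,1)=9 g(5,3)=5 g(5,5)=1
t=6: g(6,0)=14 g(6,2)=14 g(6,4)=6 g(6,6)=1
t=7: g(7,-1)=14 g(7,1)=28 g(7,3)=20 g(7,5)=7 g(7,7)=1
Paths never hitting -2: Σ_s g(7,s) = 70
Paths hitting -2: 2^7 - 70 = 58
P = 58/128 = 29/64

Answer: 29/64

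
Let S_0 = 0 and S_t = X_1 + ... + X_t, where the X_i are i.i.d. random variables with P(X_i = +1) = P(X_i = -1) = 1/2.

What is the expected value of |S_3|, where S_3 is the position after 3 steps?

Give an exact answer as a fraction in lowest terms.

Answer: 3/2

Derivation:
S_3 takes values m ≡ 1 (mod 2) with |m| ≤ 3; P(S_3=m) = C(3,(3+m)/2)/2^3.
Total paths: 2^3 = 8
Distribution: P(S=-3)=1/8, P(S=-1)=3/8, P(S=1)=3/8, P(S=3)=1/8
E[|S_3|] = Σ_m |m|·P(S_3=m) = 12/8 = 3/2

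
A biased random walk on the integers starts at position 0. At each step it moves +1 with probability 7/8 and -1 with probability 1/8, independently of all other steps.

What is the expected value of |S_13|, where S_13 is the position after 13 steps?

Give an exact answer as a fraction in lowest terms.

S_13 takes values m ≡ 1 (mod 2) with |m| ≤ 13; P(S_13=m) = C(13,(13+m)/2) · (7/8)^((13+m)/2) · (1/8)^((13-m)/2).
Distribution: P(S=-13)=1/549755813888, P(S=-11)=91/549755813888, P(S=-9)=1911/274877906944, P(S=-7)=49049/274877906944, P(S=-5)=1716715/549755813888, P(S=-3)=21630609/549755813888, P(S=-1)=50471421/137438953472, P(S=1)=353299947/137438953472, P(S=3)=7419298887/549755813888, P(S=5)=28852829005/549755813888, P(S=7)=40393960607/274877906944, P(S=9)=77115742977/274877906944, P(S=11)=179936733613/549755813888, P(S=13)=96889010407/549755813888
E[|S_13|] = Σ_m |m|·P(S_13=m) = 167520979743/17179869184

Answer: 167520979743/17179869184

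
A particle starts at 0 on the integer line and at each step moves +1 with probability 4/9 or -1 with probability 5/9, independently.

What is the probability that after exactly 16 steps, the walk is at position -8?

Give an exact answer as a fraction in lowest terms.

Answer: 113750000000000/1853020188851841

Derivation:
To reach position -8 after 16 steps: need 4 steps of +1 and 12 steps of -1.
Number of such sequences: C(16,4) = 1820
Each has probability (4/9)^4 · (5/9)^12 = 62500000000/1853020188851841
P = 1820 · 62500000000/1853020188851841 = 113750000000000/1853020188851841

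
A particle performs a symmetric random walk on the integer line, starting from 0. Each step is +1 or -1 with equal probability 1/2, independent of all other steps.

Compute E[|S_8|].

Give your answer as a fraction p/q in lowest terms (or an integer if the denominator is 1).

Answer: 35/16

Derivation:
S_8 takes values m ≡ 0 (mod 2) with |m| ≤ 8; P(S_8=m) = C(8,(8+m)/2)/2^8.
Total paths: 2^8 = 256
Distribution: P(S=-8)=1/256, P(S=-6)=8/256, P(S=-4)=28/256, P(S=-2)=56/256, P(S=0)=70/256, P(S=2)=56/256, P(S=4)=28/256, P(S=6)=8/256, P(S=8)=1/256
E[|S_8|] = Σ_m |m|·P(S_8=m) = 560/256 = 35/16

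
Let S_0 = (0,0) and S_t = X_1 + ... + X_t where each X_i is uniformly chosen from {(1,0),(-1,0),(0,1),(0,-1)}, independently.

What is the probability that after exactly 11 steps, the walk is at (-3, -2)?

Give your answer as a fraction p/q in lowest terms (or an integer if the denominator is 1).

Let h be the number of horizontal steps (so 11-h are vertical). To end at (-3,-2) need (h-3)/2 right-steps and ((11-h)-2)/2 up-steps.
Sum over h with 3 ≤ h ≤ 9, h ≡ 1 (mod 2), 11-h ≡ 0 (mod 2):
h=3: C(11,3)·C(3,0)·C(8,3) = 165·1·56 = 9240
h=5: C(11,5)·C(5,1)·C(6,2) = 462·5·15 = 34650
h=7: C(11,7)·C(7,2)·C(4,1) = 330·21·4 = 27720
h=9: C(11,9)·C(9,3)·C(2,0) = 55·84·1 = 4620
Total favorable: 76230
Total paths: 4^11 = 4194304
P = 76230/4194304 = 38115/2097152

Answer: 38115/2097152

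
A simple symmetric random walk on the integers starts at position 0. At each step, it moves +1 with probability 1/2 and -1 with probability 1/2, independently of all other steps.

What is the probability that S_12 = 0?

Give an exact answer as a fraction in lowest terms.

Answer: 231/1024

Derivation:
To return to 0 after 12 steps: need exactly 6 steps of +1 and 6 of -1.
Favorable paths: C(12,6) = 924
Total paths: 2^12 = 4096
P = 924/4096 = 231/1024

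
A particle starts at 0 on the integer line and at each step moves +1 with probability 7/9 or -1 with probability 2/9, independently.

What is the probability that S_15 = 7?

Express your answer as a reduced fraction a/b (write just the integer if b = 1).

To reach position 7 after 15 steps: need 11 steps of +1 and 4 steps of -1.
Number of such sequences: C(15,11) = 1365
Each has probability (7/9)^11 · (2/9)^4 = 31637227888/205891132094649
P = 1365 · 31637227888/205891132094649 = 14394938689040/68630377364883

Answer: 14394938689040/68630377364883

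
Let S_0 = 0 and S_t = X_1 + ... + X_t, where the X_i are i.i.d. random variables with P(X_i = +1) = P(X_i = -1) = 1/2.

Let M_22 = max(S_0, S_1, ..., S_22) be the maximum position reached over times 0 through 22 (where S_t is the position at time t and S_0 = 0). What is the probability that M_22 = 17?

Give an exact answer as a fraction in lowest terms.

Let M_22 = max(S_0,...,S_22). Use the reflection principle: for j ≥ 1, #{paths with M_22 ≥ j} = #{S_22 ≥ j} + #{S_22 ≥ j+1}.
By reflection, #{M_22 ≥ 17} = #{S_22 ≥ 17} + #{S_22 ≥ 18} = 254 + 254 = 508.
#{M_22 ≥ 18} = #{S_22 ≥ 18} + #{S_22 ≥ 19} = 254 + 23 = 277.
#{M_22 = 17} = 508 - 277 = 231.
P(M_22 = 17) = 231/4194304 = 231/4194304

Answer: 231/4194304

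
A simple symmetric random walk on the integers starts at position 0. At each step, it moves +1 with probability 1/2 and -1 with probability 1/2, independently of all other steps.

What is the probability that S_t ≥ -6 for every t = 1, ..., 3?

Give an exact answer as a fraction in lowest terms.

Let f(t,s) = #length-t paths at position s with S_1..S_t all ≥ -6.
f(t,s) = f(t-1,s-1) + f(t-1,s+1) for s ≥ -6; f(t,s) = 0 for s < -6.
t=0: f(0,0)=1
t=1: f(1,-1)=1 f(1,1)=1
t=2: f(2,-2)=1 f(2,0)=2 f(2,2)=1
t=3: f(3,-3)=1 f(3,-1)=3 f(3,1)=3 f(3,3)=1
Σ_s f(3,s) = 8
P = 8/8 = 1

Answer: 1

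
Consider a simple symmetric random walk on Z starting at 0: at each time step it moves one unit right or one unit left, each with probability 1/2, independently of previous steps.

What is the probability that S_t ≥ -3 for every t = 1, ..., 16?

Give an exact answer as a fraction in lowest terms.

Answer: 21879/32768

Derivation:
Let f(t,s) = #length-t paths at position s with S_1..S_t all ≥ -3.
f(t,s) = f(t-1,s-1) + f(t-1,s+1) for s ≥ -3; f(t,s) = 0 for s < -3.
t=0: f(0,0)=1
t=1: f(1,-1)=1 f(1,1)=1
t=2: f(2,-2)=1 f(2,0)=2 f(2,2)=1
t=3: f(3,-3)=1 f(3,-1)=3 f(3,1)=3 f(3,3)=1
t=4: f(4,-2)=4 f(4,0)=6 f(4,2)=4 f(4,4)=1
t=5: f(5,-3)=4 f(5,-1)=10 f(5,1)=10 f(5,3)=5 f(5,5)=1
t=6: f(6,-2)=14 f(6,0)=20 f(6,2)=15 f(6,4)=6 f(6,6)=1
t=7: f(7,-3)=14 f(7,-1)=34 f(7,1)=35 f(7,3)=21 f(7,5)=7 f(7,7)=1
t=8: f(8,-2)=48 f(8,0)=69 f(8,2)=56 f(8,4)=28 f(8,6)=8 f(8,8)=1
t=9: f(9,-3)=48 f(9,-1)=117 f(9,1)=125 f(9,3)=84 f(9,5)=36 f(9,7)=9 f(9,9)=1
t=10: f(10,-2)=165 f(10,0)=242 f(10,2)=209 f(10,4)=120 f(10,6)=45 f(10,8)=10 f(10,10)=1
t=11: f(11,-3)=165 f(11,-1)=407 f(11,1)=451 f(11,3)=329 f(11,5)=165 f(11,7)=55 f(11,9)=11 f(11,11)=1
t=12: f(12,-2)=572 f(12,0)=858 f(12,2)=780 f(12,4)=494 f(12,6)=220 f(12,8)=66 f(12,10)=12 f(12,12)=1
t=13: f(13,-3)=572 f(13,-1)=1430 f(13,1)=1638 f(13,3)=1274 f(13,5)=714 f(13,7)=286 f(13,9)=78 f(13,11)=13 f(13,13)=1
t=14: f(14,-2)=2002 f(14,0)=3068 f(14,2)=2912 f(14,4)=1988 f(14,6)=1000 f(14,8)=364 f(14,10)=91 f(14,12)=14 f(14,14)=1
t=15: f(15,-3)=2002 f(15,-1)=5070 f(15,1)=5980 f(15,3)=4900 f(15,5)=2988 f(15,7)=1364 f(15,9)=455 f(15,11)=105 f(15,13)=15 f(15,15)=1
t=16: f(16,-2)=7072 f(16,0)=11050 f(16,2)=10880 f(16,4)=7888 f(16,6)=4352 f(16,8)=1819 f(16,10)=560 f(16,12)=120 f(16,14)=16 f(16,16)=1
Σ_s f(16,s) = 43758
P = 43758/65536 = 21879/32768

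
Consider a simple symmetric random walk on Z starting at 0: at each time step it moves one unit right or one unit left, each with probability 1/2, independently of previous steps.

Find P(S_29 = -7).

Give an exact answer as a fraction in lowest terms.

To reach position -7 after 29 steps: need 11 steps of +1 and 18 of -1.
Favorable paths: C(29,11) = 34597290
Total paths: 2^29 = 536870912
P = 34597290/536870912 = 17298645/268435456

Answer: 17298645/268435456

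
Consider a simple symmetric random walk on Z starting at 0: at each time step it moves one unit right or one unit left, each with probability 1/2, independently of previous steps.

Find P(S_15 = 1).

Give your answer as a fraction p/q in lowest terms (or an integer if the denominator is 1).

To reach position 1 after 15 steps: need 8 steps of +1 and 7 of -1.
Favorable paths: C(15,8) = 6435
Total paths: 2^15 = 32768
P = 6435/32768 = 6435/32768

Answer: 6435/32768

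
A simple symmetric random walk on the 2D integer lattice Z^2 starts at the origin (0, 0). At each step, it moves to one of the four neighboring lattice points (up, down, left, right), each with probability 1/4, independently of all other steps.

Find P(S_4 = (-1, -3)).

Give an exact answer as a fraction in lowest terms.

Let h be the number of horizontal steps (so 4-h are vertical). To end at (-1,-3) need (h-1)/2 right-steps and ((4-h)-3)/2 up-steps.
Sum over h with 1 ≤ h ≤ 1, h ≡ 1 (mod 2), 4-h ≡ 1 (mod 2):
h=1: C(4,1)·C(1,0)·C(3,0) = 4·1·1 = 4
Total favorable: 4
Total paths: 4^4 = 256
P = 4/256 = 1/64

Answer: 1/64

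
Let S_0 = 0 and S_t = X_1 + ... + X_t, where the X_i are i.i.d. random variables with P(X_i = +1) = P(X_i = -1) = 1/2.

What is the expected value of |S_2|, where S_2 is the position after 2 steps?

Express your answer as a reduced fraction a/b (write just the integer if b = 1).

S_2 takes values m ≡ 0 (mod 2) with |m| ≤ 2; P(S_2=m) = C(2,(2+m)/2)/2^2.
Total paths: 2^2 = 4
Distribution: P(S=-2)=1/4, P(S=0)=2/4, P(S=2)=1/4
E[|S_2|] = Σ_m |m|·P(S_2=m) = 4/4 = 1

Answer: 1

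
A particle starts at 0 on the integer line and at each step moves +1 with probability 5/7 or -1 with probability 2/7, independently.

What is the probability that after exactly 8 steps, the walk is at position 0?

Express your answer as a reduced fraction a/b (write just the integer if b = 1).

To be at 0 after 8 steps: need exactly 4 steps of +1 and 4 of -1.
Number of such sequences: C(8,4) = 70
Each has probability (5/7)^4 · (2/7)^4 = 10000/5764801
P = 70 · 10000/5764801 = 100000/823543

Answer: 100000/823543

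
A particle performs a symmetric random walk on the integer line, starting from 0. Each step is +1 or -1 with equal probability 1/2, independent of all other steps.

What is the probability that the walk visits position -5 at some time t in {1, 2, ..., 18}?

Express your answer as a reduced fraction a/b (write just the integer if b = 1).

Answer: 7795/32768

Derivation:
Count via complement. Let g(t,s) = #length-t paths at position s with S_1..S_t all ≠ -5.
g(t,s) = g(t-1,s-1) + g(t-1,s+1) for s ≠ -5; g(t,-5) = 0.
t=0: g(0,0)=1
t=1: g(1,-1)=1 g(1,1)=1
t=2: g(2,-2)=1 g(2,0)=2 g(2,2)=1
t=3: g(3,-3)=1 g(3,-1)=3 g(3,1)=3 g(3,3)=1
t=4: g(4,-4)=1 g(4,-2)=4 g(4,0)=6 g(4,2)=4 g(4,4)=1
t=5: g(5,-3)=5 g(5,-1)=10 g(5,1)=10 g(5,3)=5 g(5,5)=1
t=6: g(6,-4)=5 g(6,-2)=15 g(6,0)=20 g(6,2)=15 g(6,4)=6 g(6,6)=1
t=7: g(7,-3)=20 g(7,-1)=35 g(7,1)=35 g(7,3)=21 g(7,5)=7 g(7,7)=1
t=8: g(8,-4)=20 g(8,-2)=55 g(8,0)=70 g(8,2)=56 g(8,4)=28 g(8,6)=8 g(8,8)=1
t=9: g(9,-3)=75 g(9,-1)=125 g(9,1)=126 g(9,3)=84 g(9,5)=36 g(9,7)=9 g(9,9)=1
t=10: g(10,-4)=75 g(10,-2)=200 g(10,0)=251 g(10,2)=210 g(10,4)=120 g(10,6)=45 g(10,8)=10 g(10,10)=1
t=11: g(11,-3)=275 g(11,-1)=451 g(11,1)=461 g(11,3)=330 g(11,5)=165 g(11,7)=55 g(11,9)=11 g(11,11)=1
t=12: g(12,-4)=275 g(12,-2)=726 g(12,0)=912 g(12,2)=791 g(12,4)=495 g(12,6)=220 g(12,8)=66 g(12,10)=12 g(12,12)=1
t=13: g(13,-3)=1001 g(13,-1)=1638 g(13,1)=1703 g(13,3)=1286 g(13,5)=715 g(13,7)=286 g(13,9)=78 g(13,11)=13 g(13,13)=1
t=14: g(14,-4)=1001 g(14,-2)=2639 g(14,0)=3341 g(14,2)=2989 g(14,4)=2001 g(14,6)=1001 g(14,8)=364 g(14,10)=91 g(14,12)=14 g(14,14)=1
t=15: g(15,-3)=3640 g(15,-1)=5980 g(15,1)=6330 g(15,3)=4990 g(15,5)=3002 g(15,7)=1365 g(15,9)=455 g(15,11)=105 g(15,13)=15 g(15,15)=1
t=16: g(16,-4)=3640 g(16,-2)=9620 g(16,0)=12310 g(16,2)=11320 g(16,4)=7992 g(16,6)=4367 g(16,8)=1820 g(16,10)=560 g(16,12)=120 g(16,14)=16 g(16,16)=1
t=17: g(17,-3)=13260 g(17,-1)=21930 g(17,1)=23630 g(17,3)=19312 g(17,5)=12359 g(17,7)=6187 g(17,9)=2380 g(17,11)=680 g(17,13)=136 g(17,15)=17 g(17,17)=1
t=18: g(18,-4)=13260 g(18,-2)=35190 g(18,0)=45560 g(18,2)=42942 g(18,4)=31671 g(18,6)=18546 g(18,8)=8567 g(18,10)=3060 g(18,12)=816 g(18,14)=153 g(18,16)=18 g(18,18)=1
Paths never hitting -5: Σ_s g(18,s) = 199784
Paths hitting -5: 2^18 - 199784 = 62360
P = 62360/262144 = 7795/32768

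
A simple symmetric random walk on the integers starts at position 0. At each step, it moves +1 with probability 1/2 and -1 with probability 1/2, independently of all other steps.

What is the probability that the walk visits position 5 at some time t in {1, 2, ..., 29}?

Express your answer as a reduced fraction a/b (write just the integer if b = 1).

Count via complement. Let g(t,s) = #length-t paths at position s with S_1..S_t all ≠ 5.
g(t,s) = g(t-1,s-1) + g(t-1,s+1) for s ≠ 5; g(t,5) = 0.
t=0: g(0,0)=1
t=1: g(1,-1)=1 g(1,1)=1
t=2: g(2,-2)=1 g(2,0)=2 g(2,2)=1
t=3: g(3,-3)=1 g(3,-1)=3 g(3,1)=3 g(3,3)=1
t=4: g(4,-4)=1 g(4,-2)=4 g(4,0)=6 g(4,2)=4 g(4,4)=1
t=5: g(5,-5)=1 g(5,-3)=5 g(5,-1)=10 g(5,1)=10 g(5,3)=5
t=6: g(6,-6)=1 g(6,-4)=6 g(6,-2)=15 g(6,0)=20 g(6,2)=15 g(6,4)=5
t=7: g(7,-7)=1 g(7,-5)=7 g(7,-3)=21 g(7,-1)=35 g(7,1)=35 g(7,3)=20
t=8: g(8,-8)=1 g(8,-6)=8 g(8,-4)=28 g(8,-2)=56 g(8,0)=70 g(8,2)=55 g(8,4)=20
t=9: g(9,-9)=1 g(9,-7)=9 g(9,-5)=36 g(9,-3)=84 g(9,-1)=126 g(9,1)=125 g(9,3)=75
t=10: g(10,-10)=1 g(10,-8)=10 g(10,-6)=45 g(10,-4)=120 g(10,-2)=210 g(10,0)=251 g(10,2)=200 g(10,4)=75
t=11: g(11,-11)=1 g(11,-9)=11 g(11,-7)=55 g(11,-5)=165 g(11,-3)=330 g(11,-1)=461 g(11,1)=451 g(11,3)=275
t=12: g(12,-12)=1 g(12,-10)=12 g(12,-8)=66 g(12,-6)=220 g(12,-4)=495 g(12,-2)=791 g(12,0)=912 g(12,2)=726 g(12,4)=275
t=13: g(13,-13)=1 g(13,-11)=13 g(13,-9)=78 g(13,-7)=286 g(13,-5)=715 g(13,-3)=1286 g(13,-1)=1703 g(13,1)=1638 g(13,3)=1001
t=14: g(14,-14)=1 g(14,-12)=14 g(14,-10)=91 g(14,-8)=364 g(14,-6)=1001 g(14,-4)=2001 g(14,-2)=2989 g(14,0)=3341 g(14,2)=2639 g(14,4)=1001
t=15: g(15,-15)=1 g(15,-13)=15 g(15,-11)=105 g(15,-9)=455 g(15,-7)=1365 g(15,-5)=3002 g(15,-3)=4990 g(15,-1)=6330 g(15,1)=5980 g(15,3)=3640
t=16: g(16,-16)=1 g(16,-14)=16 g(16,-12)=120 g(16,-10)=560 g(16,-8)=1820 g(16,-6)=4367 g(16,-4)=7992 g(16,-2)=11320 g(16,0)=12310 g(16,2)=9620 g(16,4)=3640
t=17: g(17,-17)=1 g(17,-15)=17 g(17,-13)=136 g(17,-11)=680 g(17,-9)=2380 g(17,-7)=6187 g(17,-5)=12359 g(17,-3)=19312 g(17,-1)=23630 g(17,1)=21930 g(17,3)=13260
t=18: g(18,-18)=1 g(18,-16)=18 g(18,-14)=153 g(18,-12)=816 g(18,-10)=3060 g(18,-8)=8567 g(18,-6)=18546 g(18,-4)=31671 g(18,-2)=42942 g(18,0)=45560 g(18,2)=35190 g(18,4)=13260
t=19: g(19,-19)=1 g(19,-17)=19 g(19,-15)=171 g(19,-13)=969 g(19,-11)=3876 g(19,-9)=11627 g(19,-7)=27113 g(19,-5)=50217 g(19,-3)=74613 g(19,-1)=88502 g(19,1)=80750 g(19,3)=48450
t=20: g(20,-20)=1 g(20,-18)=20 g(20,-16)=190 g(20,-14)=1140 g(20,-12)=4845 g(20,-10)=15503 g(20,-8)=38740 g(20,-6)=77330 g(20,-4)=124830 g(20,-2)=163115 g(20,0)=169252 g(20,2)=129200 g(20,4)=48450
t=21: g(21,-21)=1 g(21,-19)=21 g(21,-17)=210 g(21,-15)=1330 g(21,-13)=5985 g(21,-11)=20348 g(21,-9)=54243 g(21,-7)=116070 g(21,-5)=202160 g(21,-3)=287945 g(21,-1)=332367 g(21,1)=298452 g(21,3)=177650
t=22: g(22,-22)=1 g(22,-20)=22 g(22,-18)=231 g(22,-16)=1540 g(22,-14)=7315 g(22,-12)=26333 g(22,-10)=74591 g(22,-8)=170313 g(22,-6)=318230 g(22,-4)=490105 g(22,-2)=620312 g(22,0)=630819 g(22,2)=476102 g(22,4)=177650
t=23: g(23,-23)=1 g(23,-21)=23 g(23,-19)=253 g(23,-17)=1771 g(23,-15)=8855 g(23,-13)=33648 g(23,-11)=100924 g(23,-9)=244904 g(23,-7)=488543 g(23,-5)=808335 g(23,-3)=1110417 g(23,-1)=1251131 g(23,1)=1106921 g(23,3)=653752
t=24: g(24,-24)=1 g(24,-22)=24 g(24,-20)=276 g(24,-18)=2024 g(24,-16)=10626 g(24,-14)=42503 g(24,-12)=134572 g(24,-10)=345828 g(24,-8)=733447 g(24,-6)=1296878 g(24,-4)=1918752 g(24,-2)=2361548 g(24,0)=2358052 g(24,2)=1760673 g(24,4)=653752
t=25: g(25,-25)=1 g(25,-23)=25 g(25,-21)=300 g(25,-19)=2300 g(25,-17)=12650 g(25,-15)=53129 g(25,-13)=177075 g(25,-11)=480400 g(25,-9)=1079275 g(25,-7)=2030325 g(25,-5)=3215630 g(25,-3)=4280300 g(25,-1)=4719600 g(25,1)=4118725 g(25,3)=2414425
t=26: g(26,-26)=1 g(26,-24)=26 g(26,-22)=325 g(26,-20)=2600 g(26,-18)=14950 g(26,-16)=65779 g(26,-14)=230204 g(26,-12)=657475 g(26,-10)=1559675 g(26,-8)=3109600 g(26,-6)=5245955 g(26,-4)=7495930 g(26,-2)=8999900 g(26,0)=8838325 g(26,2)=6533150 g(26,4)=2414425
t=27: g(27,-27)=1 g(27,-25)=27 g(27,-23)=351 g(27,-21)=2925 g(27,-19)=17550 g(27,-17)=80729 g(27,-15)=295983 g(27,-13)=887679 g(27,-11)=2217150 g(27,-9)=4669275 g(27,-7)=8355555 g(27,-5)=12741885 g(27,-3)=16495830 g(27,-1)=17838225 g(27,1)=15371475 g(27,3)=8947575
t=28: g(28,-28)=1 g(28,-26)=28 g(28,-24)=378 g(28,-22)=3276 g(28,-20)=20475 g(28,-18)=98279 g(28,-16)=376712 g(28,-14)=1183662 g(28,-12)=3104829 g(28,-10)=6886425 g(28,-8)=13024830 g(28,-6)=21097440 g(28,-4)=29237715 g(28,-2)=34334055 g(28,0)=33209700 g(28,2)=24319050 g(28,4)=8947575
t=29: g(29,-29)=1 g(29,-27)=29 g(29,-25)=406 g(29,-23)=3654 g(29,-21)=23751 g(29,-19)=118754 g(29,-17)=474991 g(29,-15)=1560374 g(29,-13)=4288491 g(29,-11)=9991254 g(29,-9)=19911255 g(29,-7)=34122270 g(29,-5)=50335155 g(29,-3)=63571770 g(29,-1)=67543755 g(29,1)=57528750 g(29,3)=33266625
Paths never hitting 5: Σ_s g(29,s) = 342741285
Paths hitting 5: 2^29 - 342741285 = 194129627
P = 194129627/536870912 = 194129627/536870912

Answer: 194129627/536870912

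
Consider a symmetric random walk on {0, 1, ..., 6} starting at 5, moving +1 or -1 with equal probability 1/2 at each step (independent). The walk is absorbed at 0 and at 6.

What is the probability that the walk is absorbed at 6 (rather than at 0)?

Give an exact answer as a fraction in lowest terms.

Symmetric walk (p = 1/2): the harmonic-function argument gives P(hit 6 before 0 | start at 5) = a/N.
P = 5/6 = 5/6

Answer: 5/6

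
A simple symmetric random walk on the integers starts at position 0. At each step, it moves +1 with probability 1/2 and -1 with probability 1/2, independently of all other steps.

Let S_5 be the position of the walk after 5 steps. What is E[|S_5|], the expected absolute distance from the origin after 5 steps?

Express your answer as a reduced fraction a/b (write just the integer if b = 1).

S_5 takes values m ≡ 1 (mod 2) with |m| ≤ 5; P(S_5=m) = C(5,(5+m)/2)/2^5.
Total paths: 2^5 = 32
Distribution: P(S=-5)=1/32, P(S=-3)=5/32, P(S=-1)=10/32, P(S=1)=10/32, P(S=3)=5/32, P(S=5)=1/32
E[|S_5|] = Σ_m |m|·P(S_5=m) = 60/32 = 15/8

Answer: 15/8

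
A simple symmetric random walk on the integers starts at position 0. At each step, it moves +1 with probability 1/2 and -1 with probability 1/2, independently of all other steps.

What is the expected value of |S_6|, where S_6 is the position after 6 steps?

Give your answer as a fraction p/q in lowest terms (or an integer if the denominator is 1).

Answer: 15/8

Derivation:
S_6 takes values m ≡ 0 (mod 2) with |m| ≤ 6; P(S_6=m) = C(6,(6+m)/2)/2^6.
Total paths: 2^6 = 64
Distribution: P(S=-6)=1/64, P(S=-4)=6/64, P(S=-2)=15/64, P(S=0)=20/64, P(S=2)=15/64, P(S=4)=6/64, P(S=6)=1/64
E[|S_6|] = Σ_m |m|·P(S_6=m) = 120/64 = 15/8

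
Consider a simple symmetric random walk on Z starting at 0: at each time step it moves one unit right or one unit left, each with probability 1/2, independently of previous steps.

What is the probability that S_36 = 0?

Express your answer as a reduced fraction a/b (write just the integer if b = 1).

Answer: 2268783825/17179869184

Derivation:
To return to 0 after 36 steps: need exactly 18 steps of +1 and 18 of -1.
Favorable paths: C(36,18) = 9075135300
Total paths: 2^36 = 68719476736
P = 9075135300/68719476736 = 2268783825/17179869184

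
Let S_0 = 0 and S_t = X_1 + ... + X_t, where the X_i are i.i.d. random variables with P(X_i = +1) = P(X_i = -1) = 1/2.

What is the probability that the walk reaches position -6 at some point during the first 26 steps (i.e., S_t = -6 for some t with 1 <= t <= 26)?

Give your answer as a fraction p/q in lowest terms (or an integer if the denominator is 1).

Answer: 16628809/67108864

Derivation:
Count via complement. Let g(t,s) = #length-t paths at position s with S_1..S_t all ≠ -6.
g(t,s) = g(t-1,s-1) + g(t-1,s+1) for s ≠ -6; g(t,-6) = 0.
t=0: g(0,0)=1
t=1: g(1,-1)=1 g(1,1)=1
t=2: g(2,-2)=1 g(2,0)=2 g(2,2)=1
t=3: g(3,-3)=1 g(3,-1)=3 g(3,1)=3 g(3,3)=1
t=4: g(4,-4)=1 g(4,-2)=4 g(4,0)=6 g(4,2)=4 g(4,4)=1
t=5: g(5,-5)=1 g(5,-3)=5 g(5,-1)=10 g(5,1)=10 g(5,3)=5 g(5,5)=1
t=6: g(6,-4)=6 g(6,-2)=15 g(6,0)=20 g(6,2)=15 g(6,4)=6 g(6,6)=1
t=7: g(7,-5)=6 g(7,-3)=21 g(7,-1)=35 g(7,1)=35 g(7,3)=21 g(7,5)=7 g(7,7)=1
t=8: g(8,-4)=27 g(8,-2)=56 g(8,0)=70 g(8,2)=56 g(8,4)=28 g(8,6)=8 g(8,8)=1
t=9: g(9,-5)=27 g(9,-3)=83 g(9,-1)=126 g(9,1)=126 g(9,3)=84 g(9,5)=36 g(9,7)=9 g(9,9)=1
t=10: g(10,-4)=110 g(10,-2)=209 g(10,0)=252 g(10,2)=210 g(10,4)=120 g(10,6)=45 g(10,8)=10 g(10,10)=1
t=11: g(11,-5)=110 g(11,-3)=319 g(11,-1)=461 g(11,1)=462 g(11,3)=330 g(11,5)=165 g(11,7)=55 g(11,9)=11 g(11,11)=1
t=12: g(12,-4)=429 g(12,-2)=780 g(12,0)=923 g(12,2)=792 g(12,4)=495 g(12,6)=220 g(12,8)=66 g(12,10)=12 g(12,12)=1
t=13: g(13,-5)=429 g(13,-3)=1209 g(13,-1)=1703 g(13,1)=1715 g(13,3)=1287 g(13,5)=715 g(13,7)=286 g(13,9)=78 g(13,11)=13 g(13,13)=1
t=14: g(14,-4)=1638 g(14,-2)=2912 g(14,0)=3418 g(14,2)=3002 g(14,4)=2002 g(14,6)=1001 g(14,8)=364 g(14,10)=91 g(14,12)=14 g(14,14)=1
t=15: g(15,-5)=1638 g(15,-3)=4550 g(15,-1)=6330 g(15,1)=6420 g(15,3)=5004 g(15,5)=3003 g(15,7)=1365 g(15,9)=455 g(15,11)=105 g(15,13)=15 g(15,15)=1
t=16: g(16,-4)=6188 g(16,-2)=10880 g(16,0)=12750 g(16,2)=11424 g(16,4)=8007 g(16,6)=4368 g(16,8)=1820 g(16,10)=560 g(16,12)=120 g(16,14)=16 g(16,16)=1
t=17: g(17,-5)=6188 g(17,-3)=17068 g(17,-1)=23630 g(17,1)=24174 g(17,3)=19431 g(17,5)=12375 g(17,7)=6188 g(17,9)=2380 g(17,11)=680 g(17,13)=136 g(17,15)=17 g(17,17)=1
t=18: g(18,-4)=23256 g(18,-2)=40698 g(18,0)=47804 g(18,2)=43605 g(18,4)=31806 g(18,6)=18563 g(18,8)=8568 g(18,10)=3060 g(18,12)=816 g(18,14)=153 g(18,16)=18 g(18,18)=1
t=19: g(19,-5)=23256 g(19,-3)=63954 g(19,-1)=88502 g(19,1)=91409 g(19,3)=75411 g(19,5)=50369 g(19,7)=27131 g(19,9)=11628 g(19,11)=3876 g(19,13)=969 g(19,15)=171 g(19,17)=19 g(19,19)=1
t=20: g(20,-4)=87210 g(20,-2)=152456 g(20,0)=179911 g(20,2)=166820 g(20,4)=125780 g(20,6)=77500 g(20,8)=38759 g(20,10)=15504 g(20,12)=4845 g(20,14)=1140 g(20,16)=190 g(20,18)=20 g(20,20)=1
t=21: g(21,-5)=87210 g(21,-3)=239666 g(21,-1)=332367 g(21,1)=346731 g(21,3)=292600 g(21,5)=203280 g(21,7)=116259 g(21,9)=54263 g(21,11)=20349 g(21,13)=5985 g(21,15)=1330 g(21,17)=210 g(21,19)=21 g(21,21)=1
t=22: g(22,-4)=326876 g(22,-2)=572033 g(22,0)=679098 g(22,2)=639331 g(22,4)=495880 g(22,6)=319539 g(22,8)=170522 g(22,10)=74612 g(22,12)=26334 g(22,14)=7315 g(22,16)=1540 g(22,18)=231 g(22,20)=22 g(22,22)=1
t=23: g(23,-5)=326876 g(23,-3)=898909 g(23,-1)=1251131 g(23,1)=1318429 g(23,3)=1135211 g(23,5)=815419 g(23,7)=490061 g(23,9)=245134 g(23,11)=100946 g(23,13)=33649 g(23,15)=8855 g(23,17)=1771 g(23,19)=253 g(23,21)=23 g(23,23)=1
t=24: g(24,-4)=1225785 g(24,-2)=2150040 g(24,0)=2569560 g(24,2)=2453640 g(24,4)=1950630 g(24,6)=1305480 g(24,8)=735195 g(24,10)=346080 g(24,12)=134595 g(24,14)=42504 g(24,16)=10626 g(24,18)=2024 g(24,20)=276 g(24,22)=24 g(24,24)=1
t=25: g(25,-5)=1225785 g(25,-3)=3375825 g(25,-1)=4719600 g(25,1)=5023200 g(25,3)=4404270 g(25,5)=3256110 g(25,7)=2040675 g(25,9)=1081275 g(25,11)=480675 g(25,13)=177099 g(25,15)=53130 g(25,17)=12650 g(25,19)=2300 g(25,21)=300 g(25,23)=25 g(25,25)=1
t=26: g(26,-4)=4601610 g(26,-2)=8095425 g(26,0)=9742800 g(26,2)=9427470 g(26,4)=7660380 g(26,6)=5296785 g(26,8)=3121950 g(26,10)=1561950 g(26,12)=657774 g(26,14)=230229 g(26,16)=65780 g(26,18)=14950 g(26,20)=2600 g(26,22)=325 g(26,24)=26 g(26,26)=1
Paths never hitting -6: Σ_s g(26,s) = 50480055
Paths hitting -6: 2^26 - 50480055 = 16628809
P = 16628809/67108864 = 16628809/67108864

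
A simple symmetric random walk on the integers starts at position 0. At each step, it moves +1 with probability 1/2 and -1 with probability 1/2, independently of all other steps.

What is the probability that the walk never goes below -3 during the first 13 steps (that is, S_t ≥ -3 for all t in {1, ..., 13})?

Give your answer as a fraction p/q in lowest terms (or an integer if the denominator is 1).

Answer: 3003/4096

Derivation:
Let f(t,s) = #length-t paths at position s with S_1..S_t all ≥ -3.
f(t,s) = f(t-1,s-1) + f(t-1,s+1) for s ≥ -3; f(t,s) = 0 for s < -3.
t=0: f(0,0)=1
t=1: f(1,-1)=1 f(1,1)=1
t=2: f(2,-2)=1 f(2,0)=2 f(2,2)=1
t=3: f(3,-3)=1 f(3,-1)=3 f(3,1)=3 f(3,3)=1
t=4: f(4,-2)=4 f(4,0)=6 f(4,2)=4 f(4,4)=1
t=5: f(5,-3)=4 f(5,-1)=10 f(5,1)=10 f(5,3)=5 f(5,5)=1
t=6: f(6,-2)=14 f(6,0)=20 f(6,2)=15 f(6,4)=6 f(6,6)=1
t=7: f(7,-3)=14 f(7,-1)=34 f(7,1)=35 f(7,3)=21 f(7,5)=7 f(7,7)=1
t=8: f(8,-2)=48 f(8,0)=69 f(8,2)=56 f(8,4)=28 f(8,6)=8 f(8,8)=1
t=9: f(9,-3)=48 f(9,-1)=117 f(9,1)=125 f(9,3)=84 f(9,5)=36 f(9,7)=9 f(9,9)=1
t=10: f(10,-2)=165 f(10,0)=242 f(10,2)=209 f(10,4)=120 f(10,6)=45 f(10,8)=10 f(10,10)=1
t=11: f(11,-3)=165 f(11,-1)=407 f(11,1)=451 f(11,3)=329 f(11,5)=165 f(11,7)=55 f(11,9)=11 f(11,11)=1
t=12: f(12,-2)=572 f(12,0)=858 f(12,2)=780 f(12,4)=494 f(12,6)=220 f(12,8)=66 f(12,10)=12 f(12,12)=1
t=13: f(13,-3)=572 f(13,-1)=1430 f(13,1)=1638 f(13,3)=1274 f(13,5)=714 f(13,7)=286 f(13,9)=78 f(13,11)=13 f(13,13)=1
Σ_s f(13,s) = 6006
P = 6006/8192 = 3003/4096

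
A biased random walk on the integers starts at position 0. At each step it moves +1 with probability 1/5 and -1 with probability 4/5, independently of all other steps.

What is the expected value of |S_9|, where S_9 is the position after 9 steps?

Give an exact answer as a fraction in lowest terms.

S_9 takes values m ≡ 1 (mod 2) with |m| ≤ 9; P(S_9=m) = C(9,(9+m)/2) · (1/5)^((9+m)/2) · (4/5)^((9-m)/2).
Distribution: P(S=-9)=262144/1953125, P(S=-7)=589824/1953125, P(S=-5)=589824/1953125, P(S=-3)=344064/1953125, P(S=-1)=129024/1953125, P(S=1)=32256/1953125, P(S=3)=5376/1953125, P(S=5)=576/1953125, P(S=7)=36/1953125, P(S=9)=1/1953125
E[|S_9|] = Σ_m |m|·P(S_9=m) = 425997/78125

Answer: 425997/78125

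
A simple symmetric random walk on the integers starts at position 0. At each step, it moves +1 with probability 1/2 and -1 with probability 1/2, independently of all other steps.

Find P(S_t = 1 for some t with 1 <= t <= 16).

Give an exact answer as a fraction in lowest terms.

Count via complement. Let g(t,s) = #length-t paths at position s with S_1..S_t all ≠ 1.
g(t,s) = g(t-1,s-1) + g(t-1,s+1) for s ≠ 1; g(t,1) = 0.
t=0: g(0,0)=1
t=1: g(1,-1)=1
t=2: g(2,-2)=1 g(2,0)=1
t=3: g(3,-3)=1 g(3,-1)=2
t=4: g(4,-4)=1 g(4,-2)=3 g(4,0)=2
t=5: g(5,-5)=1 g(5,-3)=4 g(5,-1)=5
t=6: g(6,-6)=1 g(6,-4)=5 g(6,-2)=9 g(6,0)=5
t=7: g(7,-7)=1 g(7,-5)=6 g(7,-3)=14 g(7,-1)=14
t=8: g(8,-8)=1 g(8,-6)=7 g(8,-4)=20 g(8,-2)=28 g(8,0)=14
t=9: g(9,-9)=1 g(9,-7)=8 g(9,-5)=27 g(9,-3)=48 g(9,-1)=42
t=10: g(10,-10)=1 g(10,-8)=9 g(10,-6)=35 g(10,-4)=75 g(10,-2)=90 g(10,0)=42
t=11: g(11,-11)=1 g(11,-9)=10 g(11,-7)=44 g(11,-5)=110 g(11,-3)=165 g(11,-1)=132
t=12: g(12,-12)=1 g(12,-10)=11 g(12,-8)=54 g(12,-6)=154 g(12,-4)=275 g(12,-2)=297 g(12,0)=132
t=13: g(13,-13)=1 g(13,-11)=12 g(13,-9)=65 g(13,-7)=208 g(13,-5)=429 g(13,-3)=572 g(13,-1)=429
t=14: g(14,-14)=1 g(14,-12)=13 g(14,-10)=77 g(14,-8)=273 g(14,-6)=637 g(14,-4)=1001 g(14,-2)=1001 g(14,0)=429
t=15: g(15,-15)=1 g(15,-13)=14 g(15,-11)=90 g(15,-9)=350 g(15,-7)=910 g(15,-5)=1638 g(15,-3)=2002 g(15,-1)=1430
t=16: g(16,-16)=1 g(16,-14)=15 g(16,-12)=104 g(16,-10)=440 g(16,-8)=1260 g(16,-6)=2548 g(16,-4)=3640 g(16,-2)=3432 g(16,0)=1430
Paths never hitting 1: Σ_s g(16,s) = 12870
Paths hitting 1: 2^16 - 12870 = 52666
P = 52666/65536 = 26333/32768

Answer: 26333/32768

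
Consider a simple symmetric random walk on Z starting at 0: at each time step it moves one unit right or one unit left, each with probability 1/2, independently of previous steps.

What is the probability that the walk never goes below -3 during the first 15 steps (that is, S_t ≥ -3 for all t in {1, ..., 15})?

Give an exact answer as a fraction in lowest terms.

Answer: 715/1024

Derivation:
Let f(t,s) = #length-t paths at position s with S_1..S_t all ≥ -3.
f(t,s) = f(t-1,s-1) + f(t-1,s+1) for s ≥ -3; f(t,s) = 0 for s < -3.
t=0: f(0,0)=1
t=1: f(1,-1)=1 f(1,1)=1
t=2: f(2,-2)=1 f(2,0)=2 f(2,2)=1
t=3: f(3,-3)=1 f(3,-1)=3 f(3,1)=3 f(3,3)=1
t=4: f(4,-2)=4 f(4,0)=6 f(4,2)=4 f(4,4)=1
t=5: f(5,-3)=4 f(5,-1)=10 f(5,1)=10 f(5,3)=5 f(5,5)=1
t=6: f(6,-2)=14 f(6,0)=20 f(6,2)=15 f(6,4)=6 f(6,6)=1
t=7: f(7,-3)=14 f(7,-1)=34 f(7,1)=35 f(7,3)=21 f(7,5)=7 f(7,7)=1
t=8: f(8,-2)=48 f(8,0)=69 f(8,2)=56 f(8,4)=28 f(8,6)=8 f(8,8)=1
t=9: f(9,-3)=48 f(9,-1)=117 f(9,1)=125 f(9,3)=84 f(9,5)=36 f(9,7)=9 f(9,9)=1
t=10: f(10,-2)=165 f(10,0)=242 f(10,2)=209 f(10,4)=120 f(10,6)=45 f(10,8)=10 f(10,10)=1
t=11: f(11,-3)=165 f(11,-1)=407 f(11,1)=451 f(11,3)=329 f(11,5)=165 f(11,7)=55 f(11,9)=11 f(11,11)=1
t=12: f(12,-2)=572 f(12,0)=858 f(12,2)=780 f(12,4)=494 f(12,6)=220 f(12,8)=66 f(12,10)=12 f(12,12)=1
t=13: f(13,-3)=572 f(13,-1)=1430 f(13,1)=1638 f(13,3)=1274 f(13,5)=714 f(13,7)=286 f(13,9)=78 f(13,11)=13 f(13,13)=1
t=14: f(14,-2)=2002 f(14,0)=3068 f(14,2)=2912 f(14,4)=1988 f(14,6)=1000 f(14,8)=364 f(14,10)=91 f(14,12)=14 f(14,14)=1
t=15: f(15,-3)=2002 f(15,-1)=5070 f(15,1)=5980 f(15,3)=4900 f(15,5)=2988 f(15,7)=1364 f(15,9)=455 f(15,11)=105 f(15,13)=15 f(15,15)=1
Σ_s f(15,s) = 22880
P = 22880/32768 = 715/1024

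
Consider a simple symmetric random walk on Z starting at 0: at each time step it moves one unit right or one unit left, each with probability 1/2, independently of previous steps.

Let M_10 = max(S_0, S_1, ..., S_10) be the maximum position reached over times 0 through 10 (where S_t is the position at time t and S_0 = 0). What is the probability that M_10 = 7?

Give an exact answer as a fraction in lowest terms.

Answer: 5/512

Derivation:
Let M_10 = max(S_0,...,S_10). Use the reflection principle: for j ≥ 1, #{paths with M_10 ≥ j} = #{S_10 ≥ j} + #{S_10 ≥ j+1}.
By reflection, #{M_10 ≥ 7} = #{S_10 ≥ 7} + #{S_10 ≥ 8} = 11 + 11 = 22.
#{M_10 ≥ 8} = #{S_10 ≥ 8} + #{S_10 ≥ 9} = 11 + 1 = 12.
#{M_10 = 7} = 22 - 12 = 10.
P(M_10 = 7) = 10/1024 = 5/512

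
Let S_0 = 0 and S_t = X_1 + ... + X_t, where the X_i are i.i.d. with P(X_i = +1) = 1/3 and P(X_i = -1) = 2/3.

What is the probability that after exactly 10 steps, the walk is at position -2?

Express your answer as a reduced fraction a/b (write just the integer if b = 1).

To reach position -2 after 10 steps: need 4 steps of +1 and 6 steps of -1.
Number of such sequences: C(10,4) = 210
Each has probability (1/3)^4 · (2/3)^6 = 64/59049
P = 210 · 64/59049 = 4480/19683

Answer: 4480/19683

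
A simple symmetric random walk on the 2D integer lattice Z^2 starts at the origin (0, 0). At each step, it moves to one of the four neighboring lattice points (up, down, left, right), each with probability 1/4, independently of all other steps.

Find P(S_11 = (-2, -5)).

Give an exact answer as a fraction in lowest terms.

Let h be the number of horizontal steps (so 11-h are vertical). To end at (-2,-5) need (h-2)/2 right-steps and ((11-h)-5)/2 up-steps.
Sum over h with 2 ≤ h ≤ 6, h ≡ 0 (mod 2), 11-h ≡ 1 (mod 2):
h=2: C(11,2)·C(2,0)·C(9,2) = 55·1·36 = 1980
h=4: C(11,4)·C(4,1)·C(7,1) = 330·4·7 = 9240
h=6: C(11,6)·C(6,2)·C(5,0) = 462·15·1 = 6930
Total favorable: 18150
Total paths: 4^11 = 4194304
P = 18150/4194304 = 9075/2097152

Answer: 9075/2097152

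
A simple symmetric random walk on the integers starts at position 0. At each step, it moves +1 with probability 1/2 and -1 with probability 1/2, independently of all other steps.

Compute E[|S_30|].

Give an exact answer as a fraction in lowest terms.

Answer: 145422675/33554432

Derivation:
S_30 takes values m ≡ 0 (mod 2) with |m| ≤ 30; P(S_30=m) = C(30,(30+m)/2)/2^30.
Total paths: 2^30 = 1073741824
Distribution: P(S=-30)=1/1073741824, P(S=-28)=30/1073741824, P(S=-26)=435/1073741824, P(S=-24)=4060/1073741824, P(S=-22)=27405/1073741824, P(S=-20)=142506/1073741824, P(S=-18)=593775/1073741824, P(S=-16)=2035800/1073741824, P(S=-14)=5852925/1073741824, P(S=-12)=14307150/1073741824, P(S=-10)=30045015/1073741824, P(S=-8)=54627300/1073741824, P(S=-6)=86493225/1073741824, P(S=-4)=119759850/1073741824, P(S=-2)=145422675/1073741824, P(S=0)=155117520/1073741824, P(S=2)=145422675/1073741824, P(S=4)=119759850/1073741824, P(S=6)=86493225/1073741824, P(S=8)=54627300/1073741824, P(S=10)=30045015/1073741824, P(S=12)=14307150/1073741824, P(S=14)=5852925/1073741824, P(S=16)=2035800/1073741824, P(S=18)=593775/1073741824, P(S=20)=142506/1073741824, P(S=22)=27405/1073741824, P(S=24)=4060/1073741824, P(S=26)=435/1073741824, P(S=28)=30/1073741824, P(S=30)=1/1073741824
E[|S_30|] = Σ_m |m|·P(S_30=m) = 4653525600/1073741824 = 145422675/33554432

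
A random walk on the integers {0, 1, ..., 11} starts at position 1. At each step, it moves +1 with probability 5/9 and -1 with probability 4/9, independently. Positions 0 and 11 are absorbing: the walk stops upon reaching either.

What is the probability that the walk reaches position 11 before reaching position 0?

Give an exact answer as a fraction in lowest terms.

Answer: 9765625/44633821

Derivation:
Biased walk: p = 5/9, q = 4/9, r = q/p = 4/5
Gambler's ruin: P(hit 11 before 0 | start at 1) = (1 - r^a)/(1 - r^N)
r^1 = 4/5; r^11 = 4194304/48828125
P = (1 - 4/5) / (1 - 4194304/48828125) = 1/5 / 44633821/48828125 = 9765625/44633821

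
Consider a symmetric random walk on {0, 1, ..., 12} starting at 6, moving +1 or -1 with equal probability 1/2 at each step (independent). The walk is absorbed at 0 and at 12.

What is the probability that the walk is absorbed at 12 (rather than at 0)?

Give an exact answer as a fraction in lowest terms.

Answer: 1/2

Derivation:
Symmetric walk (p = 1/2): the harmonic-function argument gives P(hit 12 before 0 | start at 6) = a/N.
P = 6/12 = 1/2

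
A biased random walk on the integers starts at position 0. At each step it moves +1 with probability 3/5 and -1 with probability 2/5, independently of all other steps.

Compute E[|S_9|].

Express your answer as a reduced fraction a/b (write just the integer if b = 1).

S_9 takes values m ≡ 1 (mod 2) with |m| ≤ 9; P(S_9=m) = C(9,(9+m)/2) · (3/5)^((9+m)/2) · (2/5)^((9-m)/2).
Distribution: P(S=-9)=512/1953125, P(S=-7)=6912/1953125, P(S=-5)=41472/1953125, P(S=-3)=145152/1953125, P(S=-1)=326592/1953125, P(S=1)=489888/1953125, P(S=3)=489888/1953125, P(S=5)=314928/1953125, P(S=7)=118098/1953125, P(S=9)=19683/1953125
E[|S_9|] = Σ_m |m|·P(S_9=m) = 222417/78125

Answer: 222417/78125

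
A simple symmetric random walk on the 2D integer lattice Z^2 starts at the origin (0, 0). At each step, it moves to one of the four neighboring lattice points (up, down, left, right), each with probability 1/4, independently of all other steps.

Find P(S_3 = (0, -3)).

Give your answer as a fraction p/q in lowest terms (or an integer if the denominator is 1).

Let h be the number of horizontal steps (so 3-h are vertical). To end at (0,-3) need (h+0)/2 right-steps and ((3-h)-3)/2 up-steps.
Sum over h with 0 ≤ h ≤ 0, h ≡ 0 (mod 2), 3-h ≡ 1 (mod 2):
h=0: C(3,0)·C(0,0)·C(3,0) = 1·1·1 = 1
Total favorable: 1
Total paths: 4^3 = 64
P = 1/64 = 1/64

Answer: 1/64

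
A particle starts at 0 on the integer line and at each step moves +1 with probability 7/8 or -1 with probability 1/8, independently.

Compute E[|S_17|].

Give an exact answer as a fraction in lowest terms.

Answer: 1794427508195523/140737488355328

Derivation:
S_17 takes values m ≡ 1 (mod 2) with |m| ≤ 17; P(S_17=m) = C(17,(17+m)/2) · (7/8)^((17+m)/2) · (1/8)^((17-m)/2).
Distribution: P(S=-17)=1/2251799813685248, P(S=-15)=119/2251799813685248, P(S=-13)=833/281474976710656, P(S=-11)=29155/281474976710656, P(S=-9)=1428595/562949953421312, P(S=-7)=26000429/562949953421312, P(S=-5)=182003003/281474976710656, P(S=-3)=2002033033/281474976710656, P(S=-1)=70071156155/1125899906842624, P(S=1)=490498093085/1125899906842624, P(S=3)=686697330319/281474976710656, P(S=5)=3058924471421/281474976710656, P(S=7)=21412471299947/562949953421312, P(S=9)=57648961192165/562949953421312, P(S=11)=57648961192165/281474976710656, P(S=13)=80708545669031/281474976710656, P(S=15)=564959819683217/2251799813685248, P(S=17)=232630513987207/2251799813685248
E[|S_17|] = Σ_m |m|·P(S_17=m) = 1794427508195523/140737488355328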